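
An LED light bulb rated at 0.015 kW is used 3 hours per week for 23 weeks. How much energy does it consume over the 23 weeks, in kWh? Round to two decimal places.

Runtime = 3 h/week × 23 weeks = 69 h
Energy = 0.015 kW × 69 h = 1.035 kWh ≈ 1.04 kWh

1.04 kWh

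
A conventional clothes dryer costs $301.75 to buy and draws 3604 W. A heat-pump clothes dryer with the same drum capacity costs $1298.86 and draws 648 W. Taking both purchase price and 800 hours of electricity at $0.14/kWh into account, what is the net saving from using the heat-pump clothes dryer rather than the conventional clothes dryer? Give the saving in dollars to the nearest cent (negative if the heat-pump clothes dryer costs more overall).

-$666.04

conventional clothes dryer: $301.75 + (3604/1000) kW × 800 h × $0.14 = $301.75 + $403.648 = $705.398
heat-pump clothes dryer: $1298.86 + (648/1000) kW × 800 h × $0.14 = $1298.86 + $72.576 = $1371.436
Saving = $705.398 − $1371.436 = −$666.038 → -$666.04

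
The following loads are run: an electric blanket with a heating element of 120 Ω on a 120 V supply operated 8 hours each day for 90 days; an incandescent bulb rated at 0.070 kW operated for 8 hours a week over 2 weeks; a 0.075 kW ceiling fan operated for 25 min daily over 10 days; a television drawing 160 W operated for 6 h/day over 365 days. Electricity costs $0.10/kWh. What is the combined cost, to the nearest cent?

$43.82

electric blanket: Power = V²/R = 120²/120 = 120 W = 0.12 kW
electric blanket: Runtime = 8 h/day × 90 days = 720 h
electric blanket: 0.12 kW × 720 h = 86.4 kWh
incandescent bulb: Runtime = 8 h/week × 2 weeks = 16 h
incandescent bulb: 0.07 kW × 16 h = 1.12 kWh
ceiling fan: Runtime = 25 min × 10 = 250 min = 4.166666… h
ceiling fan: 0.075 kW × 4.166666… h = 0.3125 kWh
television: Runtime = 6 h/day × 365 days = 2190 h
television: 0.16 kW × 2190 h = 350.4 kWh
Total energy = 438.2325 kWh
Cost = 438.2325 × $0.10 = $43.82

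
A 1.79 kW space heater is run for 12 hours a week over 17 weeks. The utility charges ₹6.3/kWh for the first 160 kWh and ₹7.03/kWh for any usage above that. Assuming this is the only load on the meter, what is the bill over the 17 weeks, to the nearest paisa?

₹2450.27

Runtime = 12 h/week × 17 weeks = 204 h
Energy = 1.79 kW × 204 h = 365.16 kWh
Tier 1 (0–160 kWh): 160 × ₹6.3 = ₹1008
Above 160 kWh: 205.16 × ₹7.03 = ₹1442.2748
Bill = ₹2450.27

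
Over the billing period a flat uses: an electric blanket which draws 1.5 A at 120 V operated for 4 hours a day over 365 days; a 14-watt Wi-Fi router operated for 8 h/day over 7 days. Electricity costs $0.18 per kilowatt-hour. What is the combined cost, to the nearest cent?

$47.45

electric blanket: Power = 1.5 A × 120 V = 180 W = 0.18 kW
electric blanket: Runtime = 4 h/day × 365 days = 1460 h
electric blanket: 0.18 kW × 1460 h = 262.8 kWh
Wi-Fi router: Runtime = 8 h/day × 7 days = 56 h
Wi-Fi router: 0.014 kW × 56 h = 0.784 kWh
Total energy = 263.584 kWh
Cost = 263.584 × $0.18 = $47.45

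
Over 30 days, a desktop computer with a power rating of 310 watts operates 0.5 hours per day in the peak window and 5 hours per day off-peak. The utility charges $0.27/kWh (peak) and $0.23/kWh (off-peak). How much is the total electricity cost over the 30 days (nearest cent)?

$11.95

Peak energy = 0.31 kW × 0.5 h × 30 = 4.65 kWh
Off-peak energy = 0.31 kW × 5 h × 30 = 46.5 kWh
Cost = 4.65 × $0.27 + 46.5 × $0.23 = $1.2555 + $10.695 = $11.95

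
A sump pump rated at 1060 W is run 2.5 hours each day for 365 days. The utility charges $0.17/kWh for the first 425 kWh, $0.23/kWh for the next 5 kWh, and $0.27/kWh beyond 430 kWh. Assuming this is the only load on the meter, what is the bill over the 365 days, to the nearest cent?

Runtime = 2.5 h/day × 365 days = 912.5 h
Energy = 1.06 kW × 912.5 h = 967.25 kWh
Tier 1 (0–425 kWh): 425 × $0.17 = $72.25
Tier 2 (425–430 kWh): 5 × $0.23 = $1.15
Above 430 kWh: 537.25 × $0.27 = $145.0575
Bill = $218.46

$218.46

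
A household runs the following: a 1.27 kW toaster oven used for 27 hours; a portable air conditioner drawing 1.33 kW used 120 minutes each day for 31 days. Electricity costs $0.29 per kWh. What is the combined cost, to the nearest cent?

toaster oven: 1.27 kW × 27 h = 34.29 kWh
portable air conditioner: Runtime = 120 min × 31 = 3720 min = 62 h
portable air conditioner: 1.33 kW × 62 h = 82.46 kWh
Total energy = 116.75 kWh
Cost = 116.75 × $0.29 = $33.86

$33.86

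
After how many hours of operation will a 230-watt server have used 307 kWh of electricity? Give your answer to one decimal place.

1334.8 h

Hours = 307 kWh ÷ 0.23 kW = 1334.8 h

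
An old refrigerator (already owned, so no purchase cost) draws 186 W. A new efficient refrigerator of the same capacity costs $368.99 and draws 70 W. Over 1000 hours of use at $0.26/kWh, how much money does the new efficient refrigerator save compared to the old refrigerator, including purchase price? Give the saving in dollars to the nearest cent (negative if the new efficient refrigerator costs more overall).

-$338.83

old refrigerator: $0.00 + (186/1000) kW × 1000 h × $0.26 = $0.00 + $48.36 = $48.36
new efficient refrigerator: $368.99 + (70/1000) kW × 1000 h × $0.26 = $368.99 + $18.2 = $387.19
Saving = $48.36 − $387.19 = −$338.83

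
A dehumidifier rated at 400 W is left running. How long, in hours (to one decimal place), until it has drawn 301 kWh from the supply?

752.5 h

Hours = 301 kWh ÷ 0.4 kW = 752.5 h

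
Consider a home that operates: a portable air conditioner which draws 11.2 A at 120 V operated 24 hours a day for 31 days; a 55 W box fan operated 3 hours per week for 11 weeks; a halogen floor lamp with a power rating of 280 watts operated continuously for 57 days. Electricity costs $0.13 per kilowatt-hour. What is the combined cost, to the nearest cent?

$180.02

portable air conditioner: Power = 11.2 A × 120 V = 1344 W = 1.344 kW
portable air conditioner: Runtime = 24 h × 31 = 744 h
portable air conditioner: 1.344 kW × 744 h = 999.936 kWh
box fan: Runtime = 3 h/week × 11 weeks = 33 h
box fan: 0.055 kW × 33 h = 1.815 kWh
halogen floor lamp: Runtime = 24 h × 57 = 1368 h
halogen floor lamp: 0.28 kW × 1368 h = 383.04 kWh
Total energy = 1384.791 kWh
Cost = 1384.791 × $0.13 = $180.02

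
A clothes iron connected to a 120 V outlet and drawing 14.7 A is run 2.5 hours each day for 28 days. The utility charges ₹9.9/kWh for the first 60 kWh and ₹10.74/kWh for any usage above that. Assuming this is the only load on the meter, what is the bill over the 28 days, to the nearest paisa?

Power = 14.7 A × 120 V = 1764 W = 1.764 kW
Runtime = 2.5 h/day × 28 days = 70 h
Energy = 1.764 kW × 70 h = 123.48 kWh
Tier 1 (0–60 kWh): 60 × ₹9.9 = ₹594
Above 60 kWh: 63.48 × ₹10.74 = ₹681.7752
Bill = ₹1275.78

₹1275.78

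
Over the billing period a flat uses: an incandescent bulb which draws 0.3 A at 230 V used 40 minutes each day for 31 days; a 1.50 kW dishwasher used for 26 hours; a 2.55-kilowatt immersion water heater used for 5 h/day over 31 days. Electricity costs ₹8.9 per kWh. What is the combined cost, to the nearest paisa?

₹3877.52

incandescent bulb: Power = 0.3 A × 230 V = 69 W = 0.069 kW
incandescent bulb: Runtime = 40 min × 31 = 1240 min = 20.666666… h
incandescent bulb: 0.069 kW × 20.666666… h = 1.426 kWh
dishwasher: 1.5 kW × 26 h = 39 kWh
immersion water heater: Runtime = 5 h/day × 31 days = 155 h
immersion water heater: 2.55 kW × 155 h = 395.25 kWh
Total energy = 435.676 kWh
Cost = 435.676 × ₹8.9 = ₹3877.52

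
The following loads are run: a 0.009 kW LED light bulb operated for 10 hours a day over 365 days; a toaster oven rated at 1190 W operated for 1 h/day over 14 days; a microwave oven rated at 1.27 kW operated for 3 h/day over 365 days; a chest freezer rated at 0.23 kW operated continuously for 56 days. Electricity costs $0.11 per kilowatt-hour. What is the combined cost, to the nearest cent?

LED light bulb: Runtime = 10 h/day × 365 days = 3650 h
LED light bulb: 0.009 kW × 3650 h = 32.85 kWh
toaster oven: Runtime = 1 h/day × 14 days = 14 h
toaster oven: 1.19 kW × 14 h = 16.66 kWh
microwave oven: Runtime = 3 h/day × 365 days = 1095 h
microwave oven: 1.27 kW × 1095 h = 1390.65 kWh
chest freezer: Runtime = 24 h × 56 = 1344 h
chest freezer: 0.23 kW × 1344 h = 309.12 kWh
Total energy = 1749.28 kWh
Cost = 1749.28 × $0.11 = $192.42

$192.42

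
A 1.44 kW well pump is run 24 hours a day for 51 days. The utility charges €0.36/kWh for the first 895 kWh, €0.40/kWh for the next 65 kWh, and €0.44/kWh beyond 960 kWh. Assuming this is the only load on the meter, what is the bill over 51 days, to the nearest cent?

Runtime = 24 h × 51 = 1224 h
Energy = 1.44 kW × 1224 h = 1762.56 kWh
Tier 1 (0–895 kWh): 895 × €0.36 = €322.2
Tier 2 (895–960 kWh): 65 × €0.40 = €26
Above 960 kWh: 802.56 × €0.44 = €353.1264
Bill = €701.33

€701.33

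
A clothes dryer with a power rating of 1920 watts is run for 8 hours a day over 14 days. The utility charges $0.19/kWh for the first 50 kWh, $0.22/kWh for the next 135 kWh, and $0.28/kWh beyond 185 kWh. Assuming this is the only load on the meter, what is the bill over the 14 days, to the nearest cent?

Runtime = 8 h/day × 14 days = 112 h
Energy = 1.92 kW × 112 h = 215.04 kWh
Tier 1 (0–50 kWh): 50 × $0.19 = $9.5
Tier 2 (50–185 kWh): 135 × $0.22 = $29.7
Above 185 kWh: 30.04 × $0.28 = $8.4112
Bill = $47.61

$47.61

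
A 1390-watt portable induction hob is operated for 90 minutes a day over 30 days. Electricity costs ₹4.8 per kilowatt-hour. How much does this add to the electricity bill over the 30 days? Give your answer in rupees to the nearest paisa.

₹300.24

Runtime = 90 min × 30 = 2700 min = 45 h
Energy = 1.39 kW × 45 h = 62.55 kWh
Cost = 62.55 kWh × ₹4.8/kWh = ₹300.24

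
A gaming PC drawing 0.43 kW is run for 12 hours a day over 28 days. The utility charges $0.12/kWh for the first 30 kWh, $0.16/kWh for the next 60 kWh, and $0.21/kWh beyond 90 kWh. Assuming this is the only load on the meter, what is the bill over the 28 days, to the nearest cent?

Runtime = 12 h/day × 28 days = 336 h
Energy = 0.43 kW × 336 h = 144.48 kWh
Tier 1 (0–30 kWh): 30 × $0.12 = $3.6
Tier 2 (30–90 kWh): 60 × $0.16 = $9.6
Above 90 kWh: 54.48 × $0.21 = $11.4408
Bill = $24.64

$24.64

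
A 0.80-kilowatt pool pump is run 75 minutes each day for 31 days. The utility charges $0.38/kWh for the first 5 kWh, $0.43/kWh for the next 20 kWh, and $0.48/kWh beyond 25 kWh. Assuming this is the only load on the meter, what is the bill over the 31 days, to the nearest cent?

$13.38

Runtime = 75 min × 31 = 2325 min = 38.75 h
Energy = 0.8 kW × 38.75 h = 31 kWh
Tier 1 (0–5 kWh): 5 × $0.38 = $1.9
Tier 2 (5–25 kWh): 20 × $0.43 = $8.6
Above 25 kWh: 6 × $0.48 = $2.88
Bill = $13.38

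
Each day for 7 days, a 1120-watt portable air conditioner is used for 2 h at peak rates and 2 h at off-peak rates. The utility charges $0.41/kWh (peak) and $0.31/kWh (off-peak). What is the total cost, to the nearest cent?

Peak energy = 1.12 kW × 2 h × 7 = 15.68 kWh
Off-peak energy = 1.12 kW × 2 h × 7 = 15.68 kWh
Cost = 15.68 × $0.41 + 15.68 × $0.31 = $6.4288 + $4.8608 = $11.29

$11.29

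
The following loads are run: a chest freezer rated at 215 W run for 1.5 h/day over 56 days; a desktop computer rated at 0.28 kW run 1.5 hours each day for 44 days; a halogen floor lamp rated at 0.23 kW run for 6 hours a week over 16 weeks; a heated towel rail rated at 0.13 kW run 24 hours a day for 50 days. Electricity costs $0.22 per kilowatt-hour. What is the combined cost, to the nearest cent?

chest freezer: Runtime = 1.5 h/day × 56 days = 84 h
chest freezer: 0.215 kW × 84 h = 18.06 kWh
desktop computer: Runtime = 1.5 h/day × 44 days = 66 h
desktop computer: 0.28 kW × 66 h = 18.48 kWh
halogen floor lamp: Runtime = 6 h/week × 16 weeks = 96 h
halogen floor lamp: 0.23 kW × 96 h = 22.08 kWh
heated towel rail: Runtime = 24 h × 50 = 1200 h
heated towel rail: 0.13 kW × 1200 h = 156 kWh
Total energy = 214.62 kWh
Cost = 214.62 × $0.22 = $47.22

$47.22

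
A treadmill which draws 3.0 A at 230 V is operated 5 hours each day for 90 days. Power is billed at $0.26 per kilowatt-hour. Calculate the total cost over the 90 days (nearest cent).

$80.73

Power = 3.0 A × 230 V = 690 W = 0.69 kW
Runtime = 5 h/day × 90 days = 450 h
Energy = 0.69 kW × 450 h = 310.5 kWh
Cost = 310.5 kWh × $0.26/kWh = $80.73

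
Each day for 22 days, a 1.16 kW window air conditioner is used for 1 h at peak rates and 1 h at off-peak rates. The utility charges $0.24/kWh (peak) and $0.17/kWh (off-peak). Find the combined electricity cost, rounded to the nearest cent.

$10.46

Peak energy = 1.16 kW × 1 h × 22 = 25.52 kWh
Off-peak energy = 1.16 kW × 1 h × 22 = 25.52 kWh
Cost = 25.52 × $0.24 + 25.52 × $0.17 = $6.1248 + $4.3384 = $10.46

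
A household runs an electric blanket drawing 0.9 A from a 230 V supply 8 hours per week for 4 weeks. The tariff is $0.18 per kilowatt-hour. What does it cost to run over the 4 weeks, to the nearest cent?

$1.19

Power = 0.9 A × 230 V = 207 W = 0.207 kW
Runtime = 8 h/week × 4 weeks = 32 h
Energy = 0.207 kW × 32 h = 6.624 kWh
Cost = 6.624 kWh × $0.18/kWh = $1.19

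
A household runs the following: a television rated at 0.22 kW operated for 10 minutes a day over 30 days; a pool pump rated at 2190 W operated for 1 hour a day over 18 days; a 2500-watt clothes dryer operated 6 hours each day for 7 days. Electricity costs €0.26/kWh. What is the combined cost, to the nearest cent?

€37.84

television: Runtime = 10 min × 30 = 300 min = 5 h
television: 0.22 kW × 5 h = 1.1 kWh
pool pump: Runtime = 1 h/day × 18 days = 18 h
pool pump: 2.19 kW × 18 h = 39.42 kWh
clothes dryer: Runtime = 6 h/day × 7 days = 42 h
clothes dryer: 2.5 kW × 42 h = 105 kWh
Total energy = 145.52 kWh
Cost = 145.52 × €0.26 = €37.84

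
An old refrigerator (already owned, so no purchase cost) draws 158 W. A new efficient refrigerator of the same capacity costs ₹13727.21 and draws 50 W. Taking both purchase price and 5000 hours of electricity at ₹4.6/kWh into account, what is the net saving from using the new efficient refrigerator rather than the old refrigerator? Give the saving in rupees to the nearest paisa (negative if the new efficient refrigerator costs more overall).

-₹11243.21

old refrigerator: ₹0.00 + (158/1000) kW × 5000 h × ₹4.6 = ₹0.00 + ₹3634 = ₹3634
new efficient refrigerator: ₹13727.21 + (50/1000) kW × 5000 h × ₹4.6 = ₹13727.21 + ₹1150 = ₹14877.21
Saving = ₹3634 − ₹14877.21 = −₹11243.21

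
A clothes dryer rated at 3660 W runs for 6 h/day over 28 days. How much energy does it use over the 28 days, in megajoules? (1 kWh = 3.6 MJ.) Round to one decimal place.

Runtime = 6 h/day × 28 days = 168 h
Energy = 3.66 kW × 168 h = 614.88 kWh
= 614.88 × 3.6 MJ = 2213.6 MJ

2213.6 MJ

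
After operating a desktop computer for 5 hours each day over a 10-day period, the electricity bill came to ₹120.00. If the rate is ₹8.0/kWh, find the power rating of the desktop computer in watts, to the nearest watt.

300 W

Energy = ₹120.00 ÷ ₹8.0/kWh = 15 kWh
Runtime = 5 h/day × 10 days = 50 h
Power = 15 kWh ÷ 50 h = 0.3 kW = 300 W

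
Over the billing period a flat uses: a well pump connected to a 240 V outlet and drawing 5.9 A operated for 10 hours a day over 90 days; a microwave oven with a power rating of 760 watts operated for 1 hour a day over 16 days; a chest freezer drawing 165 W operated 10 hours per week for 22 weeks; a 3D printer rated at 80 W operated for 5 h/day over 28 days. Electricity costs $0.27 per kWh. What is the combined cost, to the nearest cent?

$360.20

well pump: Power = 5.9 A × 240 V = 1416 W = 1.416 kW
well pump: Runtime = 10 h/day × 90 days = 900 h
well pump: 1.416 kW × 900 h = 1274.4 kWh
microwave oven: Runtime = 1 h/day × 16 days = 16 h
microwave oven: 0.76 kW × 16 h = 12.16 kWh
chest freezer: Runtime = 10 h/week × 22 weeks = 220 h
chest freezer: 0.165 kW × 220 h = 36.3 kWh
3D printer: Runtime = 5 h/day × 28 days = 140 h
3D printer: 0.08 kW × 140 h = 11.2 kWh
Total energy = 1334.06 kWh
Cost = 1334.06 × $0.27 = $360.20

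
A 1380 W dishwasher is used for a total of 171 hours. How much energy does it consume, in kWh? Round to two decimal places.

235.98 kWh

Energy = 1.38 kW × 171 h = 235.98 kWh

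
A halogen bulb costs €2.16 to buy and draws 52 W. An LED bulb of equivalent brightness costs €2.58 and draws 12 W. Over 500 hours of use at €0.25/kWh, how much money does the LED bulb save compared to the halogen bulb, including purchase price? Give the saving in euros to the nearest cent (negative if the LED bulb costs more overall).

€4.58

halogen bulb: €2.16 + (52/1000) kW × 500 h × €0.25 = €2.16 + €6.5 = €8.66
LED bulb: €2.58 + (12/1000) kW × 500 h × €0.25 = €2.58 + €1.5 = €4.08
Saving = €8.66 − €4.08 = €4.58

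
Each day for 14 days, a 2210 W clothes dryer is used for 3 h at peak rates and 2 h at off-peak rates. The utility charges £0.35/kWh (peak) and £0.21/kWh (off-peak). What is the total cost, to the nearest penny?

Peak energy = 2.21 kW × 3 h × 14 = 92.82 kWh
Off-peak energy = 2.21 kW × 2 h × 14 = 61.88 kWh
Cost = 92.82 × £0.35 + 61.88 × £0.21 = £32.487 + £12.9948 = £45.48

£45.48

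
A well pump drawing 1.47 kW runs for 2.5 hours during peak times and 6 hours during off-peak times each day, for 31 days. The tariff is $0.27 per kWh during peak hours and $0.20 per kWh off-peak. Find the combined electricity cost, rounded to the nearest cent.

Peak energy = 1.47 kW × 2.5 h × 31 = 113.925 kWh
Off-peak energy = 1.47 kW × 6 h × 31 = 273.42 kWh
Cost = 113.925 × $0.27 + 273.42 × $0.20 = $30.75975 + $54.684 = $85.44

$85.44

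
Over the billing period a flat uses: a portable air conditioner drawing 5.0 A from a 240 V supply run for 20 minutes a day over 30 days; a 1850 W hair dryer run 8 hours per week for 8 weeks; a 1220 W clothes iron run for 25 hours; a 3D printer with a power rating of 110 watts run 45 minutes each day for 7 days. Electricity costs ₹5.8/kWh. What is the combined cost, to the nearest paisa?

portable air conditioner: Power = 5.0 A × 240 V = 1200 W = 1.2 kW
portable air conditioner: Runtime = 20 min × 30 = 600 min = 10 h
portable air conditioner: 1.2 kW × 10 h = 12 kWh
hair dryer: Runtime = 8 h/week × 8 weeks = 64 h
hair dryer: 1.85 kW × 64 h = 118.4 kWh
clothes iron: 1.22 kW × 25 h = 30.5 kWh
3D printer: Runtime = 45 min × 7 = 315 min = 5.25 h
3D printer: 0.11 kW × 5.25 h = 0.5775 kWh
Total energy = 161.4775 kWh
Cost = 161.4775 × ₹5.8 = ₹936.57

₹936.57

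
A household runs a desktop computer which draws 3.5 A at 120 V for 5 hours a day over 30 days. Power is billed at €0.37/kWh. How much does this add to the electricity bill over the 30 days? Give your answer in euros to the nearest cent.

Power = 3.5 A × 120 V = 420 W = 0.42 kW
Runtime = 5 h/day × 30 days = 150 h
Energy = 0.42 kW × 150 h = 63 kWh
Cost = 63 kWh × €0.37/kWh = €23.31

€23.31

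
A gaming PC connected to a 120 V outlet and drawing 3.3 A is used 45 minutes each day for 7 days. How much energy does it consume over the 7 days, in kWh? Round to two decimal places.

Power = 3.3 A × 120 V = 396 W = 0.396 kW
Runtime = 45 min × 7 = 315 min = 5.25 h
Energy = 0.396 kW × 5.25 h = 2.079 kWh ≈ 2.08 kWh

2.08 kWh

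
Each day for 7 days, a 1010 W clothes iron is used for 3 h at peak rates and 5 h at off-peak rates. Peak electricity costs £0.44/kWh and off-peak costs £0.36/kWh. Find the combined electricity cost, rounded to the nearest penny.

£22.06

Peak energy = 1.01 kW × 3 h × 7 = 21.21 kWh
Off-peak energy = 1.01 kW × 5 h × 7 = 35.35 kWh
Cost = 21.21 × £0.44 + 35.35 × £0.36 = £9.3324 + £12.726 = £22.06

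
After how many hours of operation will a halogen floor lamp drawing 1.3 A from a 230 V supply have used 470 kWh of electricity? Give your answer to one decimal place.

1571.9 h

Power = 1.3 A × 230 V = 299 W = 0.299 kW
Hours = 470 kWh ÷ 0.299 kW = 1571.9 h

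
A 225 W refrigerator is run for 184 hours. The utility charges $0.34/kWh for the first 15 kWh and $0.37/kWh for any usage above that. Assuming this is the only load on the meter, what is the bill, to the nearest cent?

$14.87

Energy = 0.225 kW × 184 h = 41.4 kWh
Tier 1 (0–15 kWh): 15 × $0.34 = $5.1
Above 15 kWh: 26.4 × $0.37 = $9.768
Bill = $14.87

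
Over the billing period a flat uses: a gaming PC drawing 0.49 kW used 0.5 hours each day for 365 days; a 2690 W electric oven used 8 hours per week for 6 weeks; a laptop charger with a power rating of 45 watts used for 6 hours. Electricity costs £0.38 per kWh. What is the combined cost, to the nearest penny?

£83.15

gaming PC: Runtime = 0.5 h/day × 365 days = 182.5 h
gaming PC: 0.49 kW × 182.5 h = 89.425 kWh
electric oven: Runtime = 8 h/week × 6 weeks = 48 h
electric oven: 2.69 kW × 48 h = 129.12 kWh
laptop charger: 0.045 kW × 6 h = 0.27 kWh
Total energy = 218.815 kWh
Cost = 218.815 × £0.38 = £83.15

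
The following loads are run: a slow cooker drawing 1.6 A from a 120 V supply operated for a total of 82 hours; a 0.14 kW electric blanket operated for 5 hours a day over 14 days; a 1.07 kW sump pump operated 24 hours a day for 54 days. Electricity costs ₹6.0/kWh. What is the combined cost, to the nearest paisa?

₹8473.58

slow cooker: Power = 1.6 A × 120 V = 192 W = 0.192 kW
slow cooker: 0.192 kW × 82 h = 15.744 kWh
electric blanket: Runtime = 5 h/day × 14 days = 70 h
electric blanket: 0.14 kW × 70 h = 9.8 kWh
sump pump: Runtime = 24 h × 54 = 1296 h
sump pump: 1.07 kW × 1296 h = 1386.72 kWh
Total energy = 1412.264 kWh
Cost = 1412.264 × ₹6.0 = ₹8473.58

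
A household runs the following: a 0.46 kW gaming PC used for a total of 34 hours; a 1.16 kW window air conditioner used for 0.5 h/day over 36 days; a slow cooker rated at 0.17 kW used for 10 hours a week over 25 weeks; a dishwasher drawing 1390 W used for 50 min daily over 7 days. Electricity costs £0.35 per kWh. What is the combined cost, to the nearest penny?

gaming PC: 0.46 kW × 34 h = 15.64 kWh
window air conditioner: Runtime = 0.5 h/day × 36 days = 18 h
window air conditioner: 1.16 kW × 18 h = 20.88 kWh
slow cooker: Runtime = 10 h/week × 25 weeks = 250 h
slow cooker: 0.17 kW × 250 h = 42.5 kWh
dishwasher: Runtime = 50 min × 7 = 350 min = 5.833333… h
dishwasher: 1.39 kW × 5.833333… h = 8.108333… kWh
Total energy = 87.128333… kWh
Cost = 87.128333… × £0.35 = £30.49

£30.49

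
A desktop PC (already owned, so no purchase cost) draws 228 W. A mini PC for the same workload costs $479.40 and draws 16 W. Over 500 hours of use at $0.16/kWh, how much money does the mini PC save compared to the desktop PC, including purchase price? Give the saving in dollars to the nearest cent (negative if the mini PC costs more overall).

-$462.44

desktop PC: $0.00 + (228/1000) kW × 500 h × $0.16 = $0.00 + $18.24 = $18.24
mini PC: $479.40 + (16/1000) kW × 500 h × $0.16 = $479.40 + $1.28 = $480.68
Saving = $18.24 − $480.68 = −$462.44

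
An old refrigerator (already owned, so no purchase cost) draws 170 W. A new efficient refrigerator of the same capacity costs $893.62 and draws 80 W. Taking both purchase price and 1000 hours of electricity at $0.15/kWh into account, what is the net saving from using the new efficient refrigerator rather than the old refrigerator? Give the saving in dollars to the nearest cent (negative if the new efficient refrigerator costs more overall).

-$880.12

old refrigerator: $0.00 + (170/1000) kW × 1000 h × $0.15 = $0.00 + $25.5 = $25.5
new efficient refrigerator: $893.62 + (80/1000) kW × 1000 h × $0.15 = $893.62 + $12 = $905.62
Saving = $25.5 − $905.62 = −$880.12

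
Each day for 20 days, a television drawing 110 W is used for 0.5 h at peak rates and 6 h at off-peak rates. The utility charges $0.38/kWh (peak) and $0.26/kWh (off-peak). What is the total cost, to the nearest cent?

$3.85

Peak energy = 0.11 kW × 0.5 h × 20 = 1.1 kWh
Off-peak energy = 0.11 kW × 6 h × 20 = 13.2 kWh
Cost = 1.1 × $0.38 + 13.2 × $0.26 = $0.418 + $3.432 = $3.85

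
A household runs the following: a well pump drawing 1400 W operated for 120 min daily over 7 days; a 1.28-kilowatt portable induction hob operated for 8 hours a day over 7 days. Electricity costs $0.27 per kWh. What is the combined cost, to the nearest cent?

well pump: Runtime = 120 min × 7 = 840 min = 14 h
well pump: 1.4 kW × 14 h = 19.6 kWh
portable induction hob: Runtime = 8 h/day × 7 days = 56 h
portable induction hob: 1.28 kW × 56 h = 71.68 kWh
Total energy = 91.28 kWh
Cost = 91.28 × $0.27 = $24.65

$24.65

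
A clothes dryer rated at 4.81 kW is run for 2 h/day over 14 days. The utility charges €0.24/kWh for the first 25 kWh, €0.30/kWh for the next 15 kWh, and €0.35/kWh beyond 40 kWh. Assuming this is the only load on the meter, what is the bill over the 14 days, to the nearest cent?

Runtime = 2 h/day × 14 days = 28 h
Energy = 4.81 kW × 28 h = 134.68 kWh
Tier 1 (0–25 kWh): 25 × €0.24 = €6
Tier 2 (25–40 kWh): 15 × €0.30 = €4.5
Above 40 kWh: 94.68 × €0.35 = €33.138
Bill = €43.64

€43.64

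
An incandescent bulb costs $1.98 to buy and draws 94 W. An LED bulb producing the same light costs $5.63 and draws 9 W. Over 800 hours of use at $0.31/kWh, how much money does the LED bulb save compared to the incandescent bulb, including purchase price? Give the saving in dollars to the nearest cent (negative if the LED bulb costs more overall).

incandescent bulb: $1.98 + (94/1000) kW × 800 h × $0.31 = $1.98 + $23.312 = $25.292
LED bulb: $5.63 + (9/1000) kW × 800 h × $0.31 = $5.63 + $2.232 = $7.862
Saving = $25.292 − $7.862 = $17.43

$17.43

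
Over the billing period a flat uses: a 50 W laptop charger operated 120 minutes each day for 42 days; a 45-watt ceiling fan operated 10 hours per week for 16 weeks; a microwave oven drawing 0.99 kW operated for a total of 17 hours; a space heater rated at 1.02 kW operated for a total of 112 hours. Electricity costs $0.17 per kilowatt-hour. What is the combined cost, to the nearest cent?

laptop charger: Runtime = 120 min × 42 = 5040 min = 84 h
laptop charger: 0.05 kW × 84 h = 4.2 kWh
ceiling fan: Runtime = 10 h/week × 16 weeks = 160 h
ceiling fan: 0.045 kW × 160 h = 7.2 kWh
microwave oven: 0.99 kW × 17 h = 16.83 kWh
space heater: 1.02 kW × 112 h = 114.24 kWh
Total energy = 142.47 kWh
Cost = 142.47 × $0.17 = $24.22

$24.22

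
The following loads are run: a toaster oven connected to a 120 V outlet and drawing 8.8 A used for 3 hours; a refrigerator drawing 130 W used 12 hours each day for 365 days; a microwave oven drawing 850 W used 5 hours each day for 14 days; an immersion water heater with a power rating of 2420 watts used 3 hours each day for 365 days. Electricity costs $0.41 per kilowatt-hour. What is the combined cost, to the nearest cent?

toaster oven: Power = 8.8 A × 120 V = 1056 W = 1.056 kW
toaster oven: 1.056 kW × 3 h = 3.168 kWh
refrigerator: Runtime = 12 h/day × 365 days = 4380 h
refrigerator: 0.13 kW × 4380 h = 569.4 kWh
microwave oven: Runtime = 5 h/day × 14 days = 70 h
microwave oven: 0.85 kW × 70 h = 59.5 kWh
immersion water heater: Runtime = 3 h/day × 365 days = 1095 h
immersion water heater: 2.42 kW × 1095 h = 2649.9 kWh
Total energy = 3281.968 kWh
Cost = 3281.968 × $0.41 = $1345.61

$1345.61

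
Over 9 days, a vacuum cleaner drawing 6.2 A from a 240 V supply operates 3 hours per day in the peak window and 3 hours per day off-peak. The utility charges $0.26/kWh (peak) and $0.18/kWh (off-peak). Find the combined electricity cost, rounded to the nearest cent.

Power = 6.2 A × 240 V = 1488 W = 1.488 kW
Peak energy = 1.488 kW × 3 h × 9 = 40.176 kWh
Off-peak energy = 1.488 kW × 3 h × 9 = 40.176 kWh
Cost = 40.176 × $0.26 + 40.176 × $0.18 = $10.44576 + $7.23168 = $17.68

$17.68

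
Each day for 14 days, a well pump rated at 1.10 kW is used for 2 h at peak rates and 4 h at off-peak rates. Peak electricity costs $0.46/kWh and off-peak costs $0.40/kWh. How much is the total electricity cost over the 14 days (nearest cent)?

$38.81

Peak energy = 1.1 kW × 2 h × 14 = 30.8 kWh
Off-peak energy = 1.1 kW × 4 h × 14 = 61.6 kWh
Cost = 30.8 × $0.46 + 61.6 × $0.40 = $14.168 + $24.64 = $38.81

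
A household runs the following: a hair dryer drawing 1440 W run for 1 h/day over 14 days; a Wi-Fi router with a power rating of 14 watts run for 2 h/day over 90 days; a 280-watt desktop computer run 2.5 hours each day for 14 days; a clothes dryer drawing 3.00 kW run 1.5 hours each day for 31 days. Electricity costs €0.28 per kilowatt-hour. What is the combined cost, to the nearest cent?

€48.15

hair dryer: Runtime = 1 h/day × 14 days = 14 h
hair dryer: 1.44 kW × 14 h = 20.16 kWh
Wi-Fi router: Runtime = 2 h/day × 90 days = 180 h
Wi-Fi router: 0.014 kW × 180 h = 2.52 kWh
desktop computer: Runtime = 2.5 h/day × 14 days = 35 h
desktop computer: 0.28 kW × 35 h = 9.8 kWh
clothes dryer: Runtime = 1.5 h/day × 31 days = 46.5 h
clothes dryer: 3 kW × 46.5 h = 139.5 kWh
Total energy = 171.98 kWh
Cost = 171.98 × €0.28 = €48.15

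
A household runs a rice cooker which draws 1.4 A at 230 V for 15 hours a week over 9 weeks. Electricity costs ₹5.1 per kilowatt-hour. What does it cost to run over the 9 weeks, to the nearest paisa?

₹221.70

Power = 1.4 A × 230 V = 322 W = 0.322 kW
Runtime = 15 h/week × 9 weeks = 135 h
Energy = 0.322 kW × 135 h = 43.47 kWh
Cost = 43.47 kWh × ₹5.1/kWh = ₹221.70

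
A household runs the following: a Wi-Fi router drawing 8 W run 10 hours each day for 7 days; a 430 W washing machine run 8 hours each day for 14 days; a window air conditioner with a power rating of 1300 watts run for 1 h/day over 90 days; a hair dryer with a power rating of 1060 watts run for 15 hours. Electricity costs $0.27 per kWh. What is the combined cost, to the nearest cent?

Wi-Fi router: Runtime = 10 h/day × 7 days = 70 h
Wi-Fi router: 0.008 kW × 70 h = 0.56 kWh
washing machine: Runtime = 8 h/day × 14 days = 112 h
washing machine: 0.43 kW × 112 h = 48.16 kWh
window air conditioner: Runtime = 1 h/day × 90 days = 90 h
window air conditioner: 1.3 kW × 90 h = 117 kWh
hair dryer: 1.06 kW × 15 h = 15.9 kWh
Total energy = 181.62 kWh
Cost = 181.62 × $0.27 = $49.04

$49.04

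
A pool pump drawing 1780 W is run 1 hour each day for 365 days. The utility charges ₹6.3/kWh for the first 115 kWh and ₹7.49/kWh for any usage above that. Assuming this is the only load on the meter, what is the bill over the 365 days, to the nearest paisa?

₹4729.40

Runtime = 1 h/day × 365 days = 365 h
Energy = 1.78 kW × 365 h = 649.7 kWh
Tier 1 (0–115 kWh): 115 × ₹6.3 = ₹724.5
Above 115 kWh: 534.7 × ₹7.49 = ₹4004.903
Bill = ₹4729.40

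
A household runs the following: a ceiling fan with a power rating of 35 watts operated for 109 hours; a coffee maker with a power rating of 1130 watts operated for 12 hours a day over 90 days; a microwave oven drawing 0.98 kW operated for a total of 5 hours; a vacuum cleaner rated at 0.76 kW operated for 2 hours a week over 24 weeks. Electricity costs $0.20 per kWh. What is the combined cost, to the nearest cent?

$253.12

ceiling fan: 0.035 kW × 109 h = 3.815 kWh
coffee maker: Runtime = 12 h/day × 90 days = 1080 h
coffee maker: 1.13 kW × 1080 h = 1220.4 kWh
microwave oven: 0.98 kW × 5 h = 4.9 kWh
vacuum cleaner: Runtime = 2 h/week × 24 weeks = 48 h
vacuum cleaner: 0.76 kW × 48 h = 36.48 kWh
Total energy = 1265.595 kWh
Cost = 1265.595 × $0.20 = $253.12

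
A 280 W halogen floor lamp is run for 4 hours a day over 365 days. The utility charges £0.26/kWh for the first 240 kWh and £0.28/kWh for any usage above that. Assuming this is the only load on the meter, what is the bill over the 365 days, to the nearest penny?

Runtime = 4 h/day × 365 days = 1460 h
Energy = 0.28 kW × 1460 h = 408.8 kWh
Tier 1 (0–240 kWh): 240 × £0.26 = £62.4
Above 240 kWh: 168.8 × £0.28 = £47.264
Bill = £109.66

£109.66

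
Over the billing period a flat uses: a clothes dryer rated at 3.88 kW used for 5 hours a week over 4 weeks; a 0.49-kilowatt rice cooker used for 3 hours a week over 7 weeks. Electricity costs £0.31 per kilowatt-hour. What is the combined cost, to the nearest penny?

£27.25

clothes dryer: Runtime = 5 h/week × 4 weeks = 20 h
clothes dryer: 3.88 kW × 20 h = 77.6 kWh
rice cooker: Runtime = 3 h/week × 7 weeks = 21 h
rice cooker: 0.49 kW × 21 h = 10.29 kWh
Total energy = 87.89 kWh
Cost = 87.89 × £0.31 = £27.25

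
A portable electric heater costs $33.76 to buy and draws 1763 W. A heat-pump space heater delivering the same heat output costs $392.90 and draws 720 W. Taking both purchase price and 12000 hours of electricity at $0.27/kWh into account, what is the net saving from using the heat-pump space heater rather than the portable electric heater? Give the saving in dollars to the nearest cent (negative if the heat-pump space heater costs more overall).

portable electric heater: $33.76 + (1763/1000) kW × 12000 h × $0.27 = $33.76 + $5712.12 = $5745.88
heat-pump space heater: $392.90 + (720/1000) kW × 12000 h × $0.27 = $392.90 + $2332.8 = $2725.7
Saving = $5745.88 − $2725.7 = $3020.18

$3020.18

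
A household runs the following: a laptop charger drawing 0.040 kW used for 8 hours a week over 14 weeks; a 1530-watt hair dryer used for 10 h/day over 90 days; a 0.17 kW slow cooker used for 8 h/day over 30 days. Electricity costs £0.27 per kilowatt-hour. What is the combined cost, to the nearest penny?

laptop charger: Runtime = 8 h/week × 14 weeks = 112 h
laptop charger: 0.04 kW × 112 h = 4.48 kWh
hair dryer: Runtime = 10 h/day × 90 days = 900 h
hair dryer: 1.53 kW × 900 h = 1377 kWh
slow cooker: Runtime = 8 h/day × 30 days = 240 h
slow cooker: 0.17 kW × 240 h = 40.8 kWh
Total energy = 1422.28 kWh
Cost = 1422.28 × £0.27 = £384.02

£384.02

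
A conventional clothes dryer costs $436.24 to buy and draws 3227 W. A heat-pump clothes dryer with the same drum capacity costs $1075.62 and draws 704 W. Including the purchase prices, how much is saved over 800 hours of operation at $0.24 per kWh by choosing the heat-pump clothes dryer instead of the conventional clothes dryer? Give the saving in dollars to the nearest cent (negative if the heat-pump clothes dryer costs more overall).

-$154.96

conventional clothes dryer: $436.24 + (3227/1000) kW × 800 h × $0.24 = $436.24 + $619.584 = $1055.824
heat-pump clothes dryer: $1075.62 + (704/1000) kW × 800 h × $0.24 = $1075.62 + $135.168 = $1210.788
Saving = $1055.824 − $1210.788 = −$154.964 → -$154.96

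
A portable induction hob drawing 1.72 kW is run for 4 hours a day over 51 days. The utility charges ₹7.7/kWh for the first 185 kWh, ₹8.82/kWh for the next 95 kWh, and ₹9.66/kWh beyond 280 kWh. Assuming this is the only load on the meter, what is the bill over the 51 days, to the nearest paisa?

₹2947.10

Runtime = 4 h/day × 51 days = 204 h
Energy = 1.72 kW × 204 h = 350.88 kWh
Tier 1 (0–185 kWh): 185 × ₹7.7 = ₹1424.5
Tier 2 (185–280 kWh): 95 × ₹8.82 = ₹837.9
Above 280 kWh: 70.88 × ₹9.66 = ₹684.7008
Bill = ₹2947.10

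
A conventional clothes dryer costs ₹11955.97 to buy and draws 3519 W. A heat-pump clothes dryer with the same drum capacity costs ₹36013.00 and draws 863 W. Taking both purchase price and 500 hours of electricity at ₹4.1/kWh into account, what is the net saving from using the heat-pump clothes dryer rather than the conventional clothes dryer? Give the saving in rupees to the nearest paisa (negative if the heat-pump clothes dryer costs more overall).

conventional clothes dryer: ₹11955.97 + (3519/1000) kW × 500 h × ₹4.1 = ₹11955.97 + ₹7213.95 = ₹19169.92
heat-pump clothes dryer: ₹36013.00 + (863/1000) kW × 500 h × ₹4.1 = ₹36013.00 + ₹1769.15 = ₹37782.15
Saving = ₹19169.92 − ₹37782.15 = −₹18612.23

-₹18612.23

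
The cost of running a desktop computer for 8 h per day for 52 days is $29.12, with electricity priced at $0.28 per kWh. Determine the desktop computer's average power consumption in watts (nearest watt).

Energy = $29.12 ÷ $0.28/kWh = 104 kWh
Runtime = 8 h/day × 52 days = 416 h
Power = 104 kWh ÷ 416 h = 0.25 kW = 250 W

250 W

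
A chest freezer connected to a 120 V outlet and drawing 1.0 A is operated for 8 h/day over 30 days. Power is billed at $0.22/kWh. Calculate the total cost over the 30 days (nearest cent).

$6.34

Power = 1.0 A × 120 V = 120 W = 0.12 kW
Runtime = 8 h/day × 30 days = 240 h
Energy = 0.12 kW × 240 h = 28.8 kWh
Cost = 28.8 kWh × $0.22/kWh = $6.34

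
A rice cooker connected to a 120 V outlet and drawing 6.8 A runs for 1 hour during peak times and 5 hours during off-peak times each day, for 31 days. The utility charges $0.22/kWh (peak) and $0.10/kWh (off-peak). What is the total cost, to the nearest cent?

$18.21

Power = 6.8 A × 120 V = 816 W = 0.816 kW
Peak energy = 0.816 kW × 1 h × 31 = 25.296 kWh
Off-peak energy = 0.816 kW × 5 h × 31 = 126.48 kWh
Cost = 25.296 × $0.22 + 126.48 × $0.10 = $5.56512 + $12.648 = $18.21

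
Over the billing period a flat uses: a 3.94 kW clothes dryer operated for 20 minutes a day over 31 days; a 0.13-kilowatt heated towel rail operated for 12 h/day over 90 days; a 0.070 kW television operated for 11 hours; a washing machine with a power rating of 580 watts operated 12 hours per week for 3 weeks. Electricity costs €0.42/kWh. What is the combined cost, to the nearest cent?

clothes dryer: Runtime = 20 min × 31 = 620 min = 10.333333… h
clothes dryer: 3.94 kW × 10.333333… h = 40.713333… kWh
heated towel rail: Runtime = 12 h/day × 90 days = 1080 h
heated towel rail: 0.13 kW × 1080 h = 140.4 kWh
television: 0.07 kW × 11 h = 0.77 kWh
washing machine: Runtime = 12 h/week × 3 weeks = 36 h
washing machine: 0.58 kW × 36 h = 20.88 kWh
Total energy = 202.763333… kWh
Cost = 202.763333… × €0.42 = €85.16

€85.16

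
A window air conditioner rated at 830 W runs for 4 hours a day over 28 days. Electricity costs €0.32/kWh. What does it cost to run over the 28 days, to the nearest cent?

€29.75

Runtime = 4 h/day × 28 days = 112 h
Energy = 0.83 kW × 112 h = 92.96 kWh
Cost = 92.96 kWh × €0.32/kWh = €29.75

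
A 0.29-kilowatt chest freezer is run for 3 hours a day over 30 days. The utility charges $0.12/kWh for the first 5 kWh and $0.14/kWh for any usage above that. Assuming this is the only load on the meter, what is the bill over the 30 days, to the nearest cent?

$3.55

Runtime = 3 h/day × 30 days = 90 h
Energy = 0.29 kW × 90 h = 26.1 kWh
Tier 1 (0–5 kWh): 5 × $0.12 = $0.6
Above 5 kWh: 21.1 × $0.14 = $2.954
Bill = $3.55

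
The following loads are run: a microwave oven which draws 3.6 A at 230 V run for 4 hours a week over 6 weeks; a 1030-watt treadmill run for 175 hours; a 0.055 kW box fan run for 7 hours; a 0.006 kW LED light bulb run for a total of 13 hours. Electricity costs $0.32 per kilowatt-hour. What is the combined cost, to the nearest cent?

microwave oven: Power = 3.6 A × 230 V = 828 W = 0.828 kW
microwave oven: Runtime = 4 h/week × 6 weeks = 24 h
microwave oven: 0.828 kW × 24 h = 19.872 kWh
treadmill: 1.03 kW × 175 h = 180.25 kWh
box fan: 0.055 kW × 7 h = 0.385 kWh
LED light bulb: 0.006 kW × 13 h = 0.078 kWh
Total energy = 200.585 kWh
Cost = 200.585 × $0.32 = $64.19

$64.19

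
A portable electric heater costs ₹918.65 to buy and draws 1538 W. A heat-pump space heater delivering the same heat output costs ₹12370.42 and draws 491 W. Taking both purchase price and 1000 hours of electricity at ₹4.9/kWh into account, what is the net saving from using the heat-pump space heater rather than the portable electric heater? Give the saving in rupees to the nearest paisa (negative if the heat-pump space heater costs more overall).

-₹6321.47

portable electric heater: ₹918.65 + (1538/1000) kW × 1000 h × ₹4.9 = ₹918.65 + ₹7536.2 = ₹8454.85
heat-pump space heater: ₹12370.42 + (491/1000) kW × 1000 h × ₹4.9 = ₹12370.42 + ₹2405.9 = ₹14776.32
Saving = ₹8454.85 − ₹14776.32 = −₹6321.47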